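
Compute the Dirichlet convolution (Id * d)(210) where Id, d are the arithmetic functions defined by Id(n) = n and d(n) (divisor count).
(Id * d)(210) = 1260

Divisors of 210: [1, 2, 3, 5, 6, 7, 10, 14, 15, 21, 30, 35, 42, 70, 105, 210]. For each d | 210:
  d = 1: Id(1) · d(210/1) = 1 · 16 = 16
  d = 2: Id(2) · d(210/2) = 2 · 8 = 16
  d = 3: Id(3) · d(210/3) = 3 · 8 = 24
  d = 5: Id(5) · d(210/5) = 5 · 8 = 40
  d = 6: Id(6) · d(210/6) = 6 · 4 = 24
  d = 7: Id(7) · d(210/7) = 7 · 8 = 56
  d = 10: Id(10) · d(210/10) = 10 · 4 = 40
  d = 14: Id(14) · d(210/14) = 14 · 4 = 56
  d = 15: Id(15) · d(210/15) = 15 · 4 = 60
  d = 21: Id(21) · d(210/21) = 21 · 4 = 84
  d = 30: Id(30) · d(210/30) = 30 · 2 = 60
  d = 35: Id(35) · d(210/35) = 35 · 4 = 140
  d = 42: Id(42) · d(210/42) = 42 · 2 = 84
  d = 70: Id(70) · d(210/70) = 70 · 2 = 140
  d = 105: Id(105) · d(210/105) = 105 · 2 = 210
  d = 210: Id(210) · d(210/210) = 210 · 1 = 210
Summing: (Id * d)(210) = 16 + 16 + 24 + 40 + 24 + 56 + 40 + 56 + 60 + 84 + 60 + 140 + 84 + 140 + 210 + 210 = 1260.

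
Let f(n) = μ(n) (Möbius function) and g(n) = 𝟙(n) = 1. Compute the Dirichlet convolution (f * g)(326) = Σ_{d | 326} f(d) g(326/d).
(μ * 𝟙)(326) = 0

Divisors of 326: [1, 2, 163, 326]. For each d | 326:
  d = 1: μ(1) · 𝟙(326/1) = 1 · 1 = 1
  d = 2: μ(2) · 𝟙(326/2) = -1 · 1 = -1
  d = 163: μ(163) · 𝟙(326/163) = -1 · 1 = -1
  d = 326: μ(326) · 𝟙(326/326) = 1 · 1 = 1
Summing: (μ * 𝟙)(326) = 1 + -1 + -1 + 1 = 0.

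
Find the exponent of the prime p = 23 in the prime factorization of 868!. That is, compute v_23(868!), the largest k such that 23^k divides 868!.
v_23(868!) = 38

Legendre's formula: v_p(n!) = Σ_{k ≥ 1} ⌊n / p^k⌋. For p = 23, n = 868, the terms are:
  ⌊868/23^1⌋ = ⌊868/23⌋ = 37
  ⌊868/23^2⌋ = ⌊868/529⌋ = 1
(the next term ⌊868/23^3⌋ = 0, terminating the sum). Summing: v_23(868!) = 37 + 1 = 38.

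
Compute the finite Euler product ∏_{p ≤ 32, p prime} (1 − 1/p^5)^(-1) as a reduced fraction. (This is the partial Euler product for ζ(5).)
∏ = 1910589921595024369341325427716514697147265/1842548811291065574051999987500114856101888

The primes p ≤ 32 are [2, 3, 5, 7, 11, 13, 17, 19, 23, 29, 31]. For each prime, (1 − 1/p^5)^(-1) = p^5 / (p^5 − 1). The product is (1 − 1/2^5)^(-1), (1 − 1/3^5)^(-1), (1 − 1/5^5)^(-1), (1 − 1/7^5)^(-1), (1 − 1/11^5)^(-1), (1 − 1/13^5)^(-1), (1 − 1/17^5)^(-1), (1 − 1/19^5)^(-1), (1 − 1/23^5)^(-1), (1 − 1/29^5)^(-1), (1 − 1/31^5)^(-1) = ∏ p^5 / (p^5 − 1) = 1910589921595024369341325427716514697147265/1842548811291065574051999987500114856101888.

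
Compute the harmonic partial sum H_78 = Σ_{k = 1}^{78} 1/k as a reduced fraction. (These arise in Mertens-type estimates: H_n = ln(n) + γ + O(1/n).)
H_78 = 61462860623241058403302042280303/12441066073952429195098876987200

Direct summation: H_78 = 1 + 1/2 + ... + 1/78. The least common denominator is lcm(1, ..., 78) = 410555180440430163438262940577600; over this denominator the numerator is 410555180440430163438262940577600 + 205277590220215081719131470288800 + 136851726813476721146087646859200 + 102638795110107540859565735144400 + 82111036088086032687652588115520 + 68425863406738360573043823429600 + 58650740062918594776894705796800 + 51319397555053770429782867572200 + 45617242271158907048695882286400 + 41055518044043016343826294057760 + 37323198221857287585296630961600 + 34212931703369180286521911714800 + 31581167726186935649097149275200 + 29325370031459297388447352898400 + 27370345362695344229217529371840 + 25659698777526885214891433786100 + 24150304731790009614015467092800 + 22808621135579453524347941143200 + 21608167391601587549382260030400 + 20527759022021508171913147028880 + 19550246687639531592298235265600 + 18661599110928643792648315480800 + 17850225236540441888620127851200 + 17106465851684590143260955857400 + 16422207217617206537530517623104 + 15790583863093467824548574637600 + 15205747423719635682898627428800 + 14662685015729648694223676449200 + 14157075187601040118560791054400 + 13685172681347672114608764685920 + 13243715498078392368976223889600 + 12829849388763442607445716893050 + 12441066073952429195098876987200 + 12075152365895004807007733546400 + 11730148012583718955378941159360 + 11404310567789726762173970571600 + 11096085957849463876709809204800 + 10804083695800793774691130015200 + 10527055908728978549699049758400 + 10263879511010754085956573514440 + 10013540986351955205811291233600 + 9775123343819765796149117632800 + 9547794893963492172982859083200 + 9330799555464321896324157740400 + 9123448454231781409739176457280 + 8925112618270220944310063925600 + 8735216605115535392303466820800 + 8553232925842295071630477928700 + 8378677151845513539556386542400 + 8211103608808603268765258811552 + 8050101577263336538005155697600 + 7895291931546733912274287318800 + 7746324159253399310155904539200 + 7602873711859817841449313714400 + 7464639644371457517059326192320 + 7331342507864824347111838224600 + 7202722463867195849794086676800 + 7078537593800520059280395527200 + 6958562380346273956580727806400 + 6842586340673836057304382342960 + 6730412794105412515381359681600 + 6621857749039196184488111944800 + 6516748895879843864099411755200 + 6414924694381721303722858446525 + 6316233545237387129819429855040 + 6220533036976214597549438493600 + 6127689260304927812511387172800 + 6037576182947502403503866773200 + 5950075078846813962873375950400 + 5865074006291859477689470579680 + 5782467330146903710398069585600 + 5702155283894863381086985285800 + 5624043567677125526551547131200 + 5548042978924731938354904602400 + 5474069072539068845843505874368 + 5402041847900396887345565007600 + 5331885460265326797899518708800 + 5263527954364489274849524879200 = 2028274400566954927308967395249999, so H_78 = 2028274400566954927308967395249999/410555180440430163438262940577600; reducing by gcd(2028274400566954927308967395249999, 410555180440430163438262940577600) = 33 gives 61462860623241058403302042280303/12441066073952429195098876987200 ≈ 4.94032. (The PNT-adjacent estimate ln(78) + γ ≈ 4.93392 matches within O(1/n).)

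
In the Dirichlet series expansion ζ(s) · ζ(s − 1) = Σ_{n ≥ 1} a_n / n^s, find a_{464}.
σ(464) = 930

In the product (Σ m^0/m^s)(Σ k / k^s) = Σ (Σ_{d | n} d) / n^s, the coefficient of 1/n^s is σ(n) = Σ_{d | n} d. For n = 464, divisors are [1, 2, 4, 8, 16, 29, 58, 116, 232, 464]; summing: σ(464) = 930.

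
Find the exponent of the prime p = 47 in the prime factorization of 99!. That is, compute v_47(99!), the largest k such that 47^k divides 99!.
v_47(99!) = 2

Legendre's formula: v_p(n!) = Σ_{k ≥ 1} ⌊n / p^k⌋. For p = 47, n = 99, the terms are:
  ⌊99/47^1⌋ = ⌊99/47⌋ = 2
(the next term ⌊99/47^2⌋ = 0, terminating the sum). Summing: v_47(99!) = 2 = 2.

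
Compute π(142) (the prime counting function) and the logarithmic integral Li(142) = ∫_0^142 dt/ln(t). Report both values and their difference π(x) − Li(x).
π(142) = 34;  Li(142) ≈ 38.90;  π(x) − Li(x) ≈ -4.90.

Direct count of primes ≤ 142 gives π(142) = 34. Numerical evaluation of the logarithmic integral gives Li(142) ≈ 38.90. The difference π(x) − Li(x) ≈ -4.90 is typically negative for small/moderate x (Li(x) overestimates), though Littlewood's theorem shows this sign changes infinitely often.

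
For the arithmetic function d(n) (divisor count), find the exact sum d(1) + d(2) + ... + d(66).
Σ_{n ≤ 66} d(n) = 292

Compute d(n) for each 1 ≤ n ≤ 66: d(1) = 1, d(2) = 2, d(3) = 2, d(4) = 3, d(5) = 2, d(6) = 4, d(7) = 2, d(8) = 4, d(9) = 3, d(10) = 4, d(11) = 2, d(12) = 6, d(13) = 2, d(14) = 4, d(15) = 4, d(16) = 5, d(17) = 2, d(18) = 6, d(19) = 2, d(20) = 6, d(21) = 4, d(22) = 4, d(23) = 2, d(24) = 8, d(25) = 3, d(26) = 4, d(27) = 4, d(28) = 6, d(29) = 2, d(30) = 8, d(31) = 2, d(32) = 6, d(33) = 4, d(34) = 4, d(35) = 4, d(36) = 9, d(37) = 2, d(38) = 4, d(39) = 4, d(40) = 8, d(41) = 2, d(42) = 8, d(43) = 2, d(44) = 6, d(45) = 6, d(46) = 4, d(47) = 2, d(48) = 10, d(49) = 3, d(50) = 6, d(51) = 4, d(52) = 6, d(53) = 2, d(54) = 8, d(55) = 4, d(56) = 8, d(57) = 4, d(58) = 4, d(59) = 2, d(60) = 12, d(61) = 2, d(62) = 4, d(63) = 6, d(64) = 7, d(65) = 4, d(66) = 8. Summing all 66 values: 292. (Dirichlet's divisor formula: Σ_{n ≤ x} d(n) = x ln(x) + (2γ − 1) x + O(√x). For x = 66, the asymptotic estimate is ≈ 286.71.)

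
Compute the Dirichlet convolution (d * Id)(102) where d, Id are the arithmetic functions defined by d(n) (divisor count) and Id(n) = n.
(d * Id)(102) = 380

Divisors of 102: [1, 2, 3, 6, 17, 34, 51, 102]. For each d | 102:
  d = 1: d(1) · Id(102/1) = 1 · 102 = 102
  d = 2: d(2) · Id(102/2) = 2 · 51 = 102
  d = 3: d(3) · Id(102/3) = 2 · 34 = 68
  d = 6: d(6) · Id(102/6) = 4 · 17 = 68
  d = 17: d(17) · Id(102/17) = 2 · 6 = 12
  d = 34: d(34) · Id(102/34) = 4 · 3 = 12
  d = 51: d(51) · Id(102/51) = 4 · 2 = 8
  d = 102: d(102) · Id(102/102) = 8 · 1 = 8
Summing: (d * Id)(102) = 102 + 102 + 68 + 68 + 12 + 12 + 8 + 8 = 380.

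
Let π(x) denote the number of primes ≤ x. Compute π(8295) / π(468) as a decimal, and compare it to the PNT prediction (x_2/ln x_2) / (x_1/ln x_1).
π(8295)/π(468) = 1041/91 ≈ 11.4396;  PNT prediction ≈ 12.0772.

π(468) = 91 and π(8295) = 1041, so π(8295)/π(468) ≈ 11.4396. The PNT-predicted ratio is (8295/ln(8295)) / (468/ln(468)) ≈ 12.0772. The two agree to within a few percent, as expected.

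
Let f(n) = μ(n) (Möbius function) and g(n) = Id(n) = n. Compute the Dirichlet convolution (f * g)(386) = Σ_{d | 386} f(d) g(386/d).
(μ * Id)(386) = 192

Divisors of 386: [1, 2, 193, 386]. For each d | 386:
  d = 1: μ(1) · Id(386/1) = 1 · 386 = 386
  d = 2: μ(2) · Id(386/2) = -1 · 193 = -193
  d = 193: μ(193) · Id(386/193) = -1 · 2 = -2
  d = 386: μ(386) · Id(386/386) = 1 · 1 = 1
Summing: (μ * Id)(386) = 386 + -193 + -2 + 1 = 192.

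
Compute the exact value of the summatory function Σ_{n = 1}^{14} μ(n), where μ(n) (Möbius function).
Σ_{n ≤ 14} μ(n) = -2

Compute μ(n) for each 1 ≤ n ≤ 14: μ(1) = 1, μ(2) = -1, μ(3) = -1, μ(4) = 0, μ(5) = -1, μ(6) = 1, μ(7) = -1, μ(8) = 0, μ(9) = 0, μ(10) = 1, μ(11) = -1, μ(12) = 0, μ(13) = -1, μ(14) = 1. Summing all 14 values: -2. (Mertens function M(x) = Σ_{n ≤ x} μ(n); on average M(x) should be small (PNT ⟺ M(x) = o(x)).)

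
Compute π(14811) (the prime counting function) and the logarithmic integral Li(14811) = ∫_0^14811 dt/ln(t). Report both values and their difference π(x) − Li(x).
π(14811) = 1734;  Li(14811) ≈ 1756.96;  π(x) − Li(x) ≈ -22.96.

Direct count of primes ≤ 14811 gives π(14811) = 1734. Numerical evaluation of the logarithmic integral gives Li(14811) ≈ 1756.96. The difference π(x) − Li(x) ≈ -22.96 is typically negative for small/moderate x (Li(x) overestimates), though Littlewood's theorem shows this sign changes infinitely often.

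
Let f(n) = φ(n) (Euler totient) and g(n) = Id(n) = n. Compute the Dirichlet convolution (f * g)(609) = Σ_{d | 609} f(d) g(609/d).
(φ * Id)(609) = 3705

Divisors of 609: [1, 3, 7, 21, 29, 87, 203, 609]. For each d | 609:
  d = 1: φ(1) · Id(609/1) = 1 · 609 = 609
  d = 3: φ(3) · Id(609/3) = 2 · 203 = 406
  d = 7: φ(7) · Id(609/7) = 6 · 87 = 522
  d = 21: φ(21) · Id(609/21) = 12 · 29 = 348
  d = 29: φ(29) · Id(609/29) = 28 · 21 = 588
  d = 87: φ(87) · Id(609/87) = 56 · 7 = 392
  d = 203: φ(203) · Id(609/203) = 168 · 3 = 504
  d = 609: φ(609) · Id(609/609) = 336 · 1 = 336
Summing: (φ * Id)(609) = 609 + 406 + 522 + 348 + 588 + 392 + 504 + 336 = 3705.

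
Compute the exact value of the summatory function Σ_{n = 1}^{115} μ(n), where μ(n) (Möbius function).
Σ_{n ≤ 115} μ(n) = -5

Compute μ(n) for each 1 ≤ n ≤ 115: μ(1) = 1, μ(2) = -1, μ(3) = -1, μ(4) = 0, μ(5) = -1, μ(6) = 1, μ(7) = -1, μ(8) = 0, μ(9) = 0, μ(10) = 1, μ(11) = -1, μ(12) = 0, μ(13) = -1, μ(14) = 1, μ(15) = 1, μ(16) = 0, μ(17) = -1, μ(18) = 0, μ(19) = -1, μ(20) = 0, μ(21) = 1, μ(22) = 1, μ(23) = -1, μ(24) = 0, μ(25) = 0, μ(26) = 1, μ(27) = 0, μ(28) = 0, μ(29) = -1, μ(30) = -1, μ(31) = -1, μ(32) = 0, μ(33) = 1, μ(34) = 1, μ(35) = 1, μ(36) = 0, μ(37) = -1, μ(38) = 1, μ(39) = 1, μ(40) = 0, μ(41) = -1, μ(42) = -1, μ(43) = -1, μ(44) = 0, μ(45) = 0, μ(46) = 1, μ(47) = -1, μ(48) = 0, μ(49) = 0, μ(50) = 0, μ(51) = 1, μ(52) = 0, μ(53) = -1, μ(54) = 0, μ(55) = 1, μ(56) = 0, μ(57) = 1, μ(58) = 1, μ(59) = -1, μ(60) = 0, μ(61) = -1, μ(62) = 1, μ(63) = 0, μ(64) = 0, μ(65) = 1, μ(66) = -1, μ(67) = -1, μ(68) = 0, μ(69) = 1, μ(70) = -1, μ(71) = -1, μ(72) = 0, μ(73) = -1, μ(74) = 1, μ(75) = 0, μ(76) = 0, μ(77) = 1, μ(78) = -1, μ(79) = -1, μ(80) = 0, μ(81) = 0, μ(82) = 1, μ(83) = -1, μ(84) = 0, μ(85) = 1, μ(86) = 1, μ(87) = 1, μ(88) = 0, μ(89) = -1, μ(90) = 0, μ(91) = 1, μ(92) = 0, μ(93) = 1, μ(94) = 1, μ(95) = 1, μ(96) = 0, μ(97) = -1, μ(98) = 0, μ(99) = 0, μ(100) = 0, μ(101) = -1, μ(102) = -1, μ(103) = -1, μ(104) = 0, μ(105) = -1, μ(106) = 1, μ(107) = -1, μ(108) = 0, μ(109) = -1, μ(110) = -1, μ(111) = 1, μ(112) = 0, μ(113) = -1, μ(114) = -1, μ(115) = 1. Summing all 115 values: -5. (Mertens function M(x) = Σ_{n ≤ x} μ(n); on average M(x) should be small (PNT ⟺ M(x) = o(x)).)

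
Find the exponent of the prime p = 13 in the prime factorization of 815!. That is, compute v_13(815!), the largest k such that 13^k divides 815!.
v_13(815!) = 66

Legendre's formula: v_p(n!) = Σ_{k ≥ 1} ⌊n / p^k⌋. For p = 13, n = 815, the terms are:
  ⌊815/13^1⌋ = ⌊815/13⌋ = 62
  ⌊815/13^2⌋ = ⌊815/169⌋ = 4
(the next term ⌊815/13^3⌋ = 0, terminating the sum). Summing: v_13(815!) = 62 + 4 = 66.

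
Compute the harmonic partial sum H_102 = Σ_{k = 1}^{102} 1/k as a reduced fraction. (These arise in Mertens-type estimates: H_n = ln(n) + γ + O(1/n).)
H_102 = 1466680552926312970266451896162877432149019/281670315928038407744716588098661706369472

Direct summation: H_102 = 1 + 1/2 + ... + 1/102. The least common denominator is lcm(1, ..., 102) = 7041757898200960193617914702466542659236800; over this denominator the numerator is 7041757898200960193617914702466542659236800 + 3520878949100480096808957351233271329618400 + 2347252632733653397872638234155514219745600 + 1760439474550240048404478675616635664809200 + 1408351579640192038723582940493308531847360 + 1173626316366826698936319117077757109872800 + 1005965414028708599088273528923791808462400 + 880219737275120024202239337808317832404600 + 782417544244551132624212744718504739915200 + 704175789820096019361791470246654265923680 + 640159808927360017601628609315140241748800 + 586813158183413349468159558538878554936400 + 541673684476996937970608823266657127633600 + 502982707014354299544136764461895904231200 + 469450526546730679574527646831102843949120 + 440109868637560012101119668904158916202300 + 414221052835350599624583217792149568190400 + 391208772122275566312106372359252369957600 + 370618836747418957558837615919291718907200 + 352087894910048009680895735123327132961840 + 335321804676236199696091176307930602820800 + 320079904463680008800814304657570120874400 + 306163386878302617113822378368110550401600 + 293406579091706674734079779269439277468200 + 281670315928038407744716588098661706369472 + 270836842238498468985304411633328563816800 + 260805848081517044208070914906168246638400 + 251491353507177149772068382230947952115600 + 242819237868998627366134989740225608939200 + 234725263273365339787263823415551421974560 + 227153480587127748181223054918275569652800 + 220054934318780006050559834452079458101150 + 213386602975786672533876203105046747249600 + 207110526417675299812291608896074784095200 + 201193082805741719817654705784758361692480 + 195604386061137783156053186179626184978800 + 190317781032458383611294991958555207006400 + 185309418373709478779418807959645859453600 + 180557894825665645990202941088885709211200 + 176043947455024004840447867561663566480920 + 171750192639047809600436943962598601444800 + 167660902338118099848045588153965301410400 + 163761811586068841712044527964338201377600 + 160039952231840004400407152328785060437200 + 156483508848910226524842548943700947983040 + 153081693439151308556911189184055275200800 + 149824636131935323268466270265245588494400 + 146703289545853337367039889634719638734100 + 143709344861244085584039075560541686923200 + 140835157964019203872358294049330853184736 + 138073684278450199874861072597383189396800 + 135418421119249234492652205816664281908400 + 132863356569829437615432352876727219985600 + 130402924040758522104035457453084123319200 + 128031961785472003520325721863028048349760 + 125745676753588574886034191115473976057800 + 123539612249139652519612538639763906302400 + 121409618934499313683067494870112804469600 + 119351828783067121925727367838415977275200 + 117362631636682669893631911707775710987280 + 115438654068868199895375650860107256708800 + 113576740293563874090611527459137784826400 + 111773934892078733232030392102643534273600 + 110027467159390003025279917226039729050575 + 108334736895399387594121764653331425526720 + 106693301487893336266938101552523373624800 + 105100864152253137218177831380097651630400 + 103555263208837649906145804448037392047600 + 102054462292767539037940792789370183467200 + 100596541402870859908827352892379180846240 + 99179688707055777374900207076993558580800 + 97802193030568891578026593089813092489400 + 96462436961656988953670064417349899441600 + 95158890516229191805647495979277603503200 + 93890105309346135914905529366220568789824 + 92654709186854739389709403979822929726800 + 91451401275337145371661229902162891678400 + 90278947412832822995101470544442854605600 + 89136175926594432830606515221095476699200 + 88021973727512002420223933780831783240460 + 86935282693839014736023638302056082212800 + 85875096319523904800218471981299300722400 + 84840456604830845706239936174295694689600 + 83830451169059049924022794076982650705200 + 82844210567070119924916643558429913638080 + 81880905793034420856022263982169100688800 + 80939745956332875788711663246741869646400 + 80019976115920002200203576164392530218600 + 79120875260684945995706906769286996171200 + 78241754424455113262421274471850473991520 + 77381954925285276852944117609522446804800 + 76540846719575654278455594592027637600400 + 75717826862375916060407684972758523217600 + 74912318065967661634233135132622794247200 + 74123767349483791511767523183858343781440 + 73351644772926668683519944817359819367050 + 72595442249494434985751697963572604734400 + 71854672430622042792019537780270843461600 + 71128867658595557511292067701682249083200 + 70417578982009601936179147024665426592368 + 69720375229712477164533808935312303556800 + 69036842139225099937430536298691594698400 = 36667013823157824256661297404071935803725475, so H_102 = 36667013823157824256661297404071935803725475/7041757898200960193617914702466542659236800; reducing by gcd(36667013823157824256661297404071935803725475, 7041757898200960193617914702466542659236800) = 25 gives 1466680552926312970266451896162877432149019/281670315928038407744716588098661706369472 ≈ 5.20708. (The PNT-adjacent estimate ln(102) + γ ≈ 5.20219 matches within O(1/n).)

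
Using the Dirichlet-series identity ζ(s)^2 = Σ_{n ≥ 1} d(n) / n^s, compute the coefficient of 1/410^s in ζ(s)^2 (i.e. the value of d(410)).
d(410) = 8

ζ(s)^2 = (Σ 1/m^s)(Σ 1/k^s). The coefficient of 1/n^s in the product is the number of ordered pairs (m, k) with mk = n, which equals d(n). For n = 410, divisors are [1, 2, 5, 10, 41, 82, 205, 410], so d(410) = 8.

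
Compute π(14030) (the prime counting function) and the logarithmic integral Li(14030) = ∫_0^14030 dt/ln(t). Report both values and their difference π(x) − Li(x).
π(14030) = 1655;  Li(14030) ≈ 1675.40;  π(x) − Li(x) ≈ -20.40.

Direct count of primes ≤ 14030 gives π(14030) = 1655. Numerical evaluation of the logarithmic integral gives Li(14030) ≈ 1675.40. The difference π(x) − Li(x) ≈ -20.40 is typically negative for small/moderate x (Li(x) overestimates), though Littlewood's theorem shows this sign changes infinitely often.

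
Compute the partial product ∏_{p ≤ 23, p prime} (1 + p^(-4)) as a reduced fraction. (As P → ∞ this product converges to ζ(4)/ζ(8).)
∏ = 577447917650941187656457324944/535704058713408612067696280625

The primes p ≤ 23 are [2, 3, 5, 7, 11, 13, 17, 19, 23]. For each, (1 + 1/p^4) = (p^4 + 1)/p^4. Multiplying these fractions over p ∈ [2, 3, 5, 7, 11, 13, 17, 19, 23] gives 577447917650941187656457324944/535704058713408612067696280625. (In the limit P → ∞ this tends to ζ(4)/ζ(8).)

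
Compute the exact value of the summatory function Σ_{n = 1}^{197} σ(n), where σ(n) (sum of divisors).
Σ_{n ≤ 197} σ(n) = 31911

Compute σ(n) for each 1 ≤ n ≤ 197: σ(1) = 1, σ(2) = 3, σ(3) = 4, σ(4) = 7, σ(5) = 6, σ(6) = 12, σ(7) = 8, σ(8) = 15, σ(9) = 13, σ(10) = 18, σ(11) = 12, σ(12) = 28, σ(13) = 14, σ(14) = 24, σ(15) = 24, σ(16) = 31, σ(17) = 18, σ(18) = 39, σ(19) = 20, σ(20) = 42, σ(21) = 32, σ(22) = 36, σ(23) = 24, σ(24) = 60, σ(25) = 31, σ(26) = 42, σ(27) = 40, σ(28) = 56, σ(29) = 30, σ(30) = 72, σ(31) = 32, σ(32) = 63, σ(33) = 48, σ(34) = 54, σ(35) = 48, σ(36) = 91, σ(37) = 38, σ(38) = 60, σ(39) = 56, σ(40) = 90, σ(41) = 42, σ(42) = 96, σ(43) = 44, σ(44) = 84, σ(45) = 78, σ(46) = 72, σ(47) = 48, σ(48) = 124, σ(49) = 57, σ(50) = 93, σ(51) = 72, σ(52) = 98, σ(53) = 54, σ(54) = 120, σ(55) = 72, σ(56) = 120, σ(57) = 80, σ(58) = 90, σ(59) = 60, σ(60) = 168, σ(61) = 62, σ(62) = 96, σ(63) = 104, σ(64) = 127, σ(65) = 84, σ(66) = 144, σ(67) = 68, σ(68) = 126, σ(69) = 96, σ(70) = 144, σ(71) = 72, σ(72) = 195, σ(73) = 74, σ(74) = 114, σ(75) = 124, σ(76) = 140, σ(77) = 96, σ(78) = 168, σ(79) = 80, σ(80) = 186, σ(81) = 121, σ(82) = 126, σ(83) = 84, σ(84) = 224, σ(85) = 108, σ(86) = 132, σ(87) = 120, σ(88) = 180, σ(89) = 90, σ(90) = 234, σ(91) = 112, σ(92) = 168, σ(93) = 128, σ(94) = 144, σ(95) = 120, σ(96) = 252, σ(97) = 98, σ(98) = 171, σ(99) = 156, σ(100) = 217, σ(101) = 102, σ(102) = 216, σ(103) = 104, σ(104) = 210, σ(105) = 192, σ(106) = 162, σ(107) = 108, σ(108) = 280, σ(109) = 110, σ(110) = 216, σ(111) = 152, σ(112) = 248, σ(113) = 114, σ(114) = 240, σ(115) = 144, σ(116) = 210, σ(117) = 182, σ(118) = 180, σ(119) = 144, σ(120) = 360, σ(121) = 133, σ(122) = 186, σ(123) = 168, σ(124) = 224, σ(125) = 156, σ(126) = 312, σ(127) = 128, σ(128) = 255, σ(129) = 176, σ(130) = 252, σ(131) = 132, σ(132) = 336, σ(133) = 160, σ(134) = 204, σ(135) = 240, σ(136) = 270, σ(137) = 138, σ(138) = 288, σ(139) = 140, σ(140) = 336, σ(141) = 192, σ(142) = 216, σ(143) = 168, σ(144) = 403, σ(145) = 180, σ(146) = 222, σ(147) = 228, σ(148) = 266, σ(149) = 150, σ(150) = 372, σ(151) = 152, σ(152) = 300, σ(153) = 234, σ(154) = 288, σ(155) = 192, σ(156) = 392, σ(157) = 158, σ(158) = 240, σ(159) = 216, σ(160) = 378, σ(161) = 192, σ(162) = 363, σ(163) = 164, σ(164) = 294, σ(165) = 288, σ(166) = 252, σ(167) = 168, σ(168) = 480, σ(169) = 183, σ(170) = 324, σ(171) = 260, σ(172) = 308, σ(173) = 174, σ(174) = 360, σ(175) = 248, σ(176) = 372, σ(177) = 240, σ(178) = 270, σ(179) = 180, σ(180) = 546, σ(181) = 182, σ(182) = 336, σ(183) = 248, σ(184) = 360, σ(185) = 228, σ(186) = 384, σ(187) = 216, σ(188) = 336, σ(189) = 320, σ(190) = 360, σ(191) = 192, σ(192) = 508, σ(193) = 194, σ(194) = 294, σ(195) = 336, σ(196) = 399, σ(197) = 198. Summing all 197 values: 31911. (Average order: Σ_{n ≤ x} σ(n) ~ (π²/12) x². For x = 197, (π²/12)·197² ≈ 31919.12.)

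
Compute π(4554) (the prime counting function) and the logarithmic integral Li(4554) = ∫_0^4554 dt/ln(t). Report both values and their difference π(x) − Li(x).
π(4554) = 617;  Li(4554) ≈ 631.63;  π(x) − Li(x) ≈ -14.63.

Direct count of primes ≤ 4554 gives π(4554) = 617. Numerical evaluation of the logarithmic integral gives Li(4554) ≈ 631.63. The difference π(x) − Li(x) ≈ -14.63 is typically negative for small/moderate x (Li(x) overestimates), though Littlewood's theorem shows this sign changes infinitely often.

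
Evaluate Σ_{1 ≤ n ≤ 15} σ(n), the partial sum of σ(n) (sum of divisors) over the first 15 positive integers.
Σ_{n ≤ 15} σ(n) = 189

Compute σ(n) for each 1 ≤ n ≤ 15: σ(1) = 1, σ(2) = 3, σ(3) = 4, σ(4) = 7, σ(5) = 6, σ(6) = 12, σ(7) = 8, σ(8) = 15, σ(9) = 13, σ(10) = 18, σ(11) = 12, σ(12) = 28, σ(13) = 14, σ(14) = 24, σ(15) = 24. Summing all 15 values: 189. (Average order: Σ_{n ≤ x} σ(n) ~ (π²/12) x². For x = 15, (π²/12)·15² ≈ 185.06.)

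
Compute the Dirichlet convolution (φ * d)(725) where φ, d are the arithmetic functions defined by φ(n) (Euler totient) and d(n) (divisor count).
(φ * d)(725) = 930

Divisors of 725: [1, 5, 25, 29, 145, 725]. For each d | 725:
  d = 1: φ(1) · d(725/1) = 1 · 6 = 6
  d = 5: φ(5) · d(725/5) = 4 · 4 = 16
  d = 25: φ(25) · d(725/25) = 20 · 2 = 40
  d = 29: φ(29) · d(725/29) = 28 · 3 = 84
  d = 145: φ(145) · d(725/145) = 112 · 2 = 224
  d = 725: φ(725) · d(725/725) = 560 · 1 = 560
Summing: (φ * d)(725) = 6 + 16 + 40 + 84 + 224 + 560 = 930.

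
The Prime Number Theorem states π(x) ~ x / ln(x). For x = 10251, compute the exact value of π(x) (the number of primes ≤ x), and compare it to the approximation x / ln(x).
π(10251) = 1256;  x/ln(x) ≈ 1110.00;  relative error ≈ 11.62%.

Directly count primes up to 10251: π(10251) = 1256. The PNT approximation gives 10251/ln(10251) ≈ 10251/9.23513 ≈ 1110.00. Relative error (π(x) − x/ln(x)) / π(x) ≈ 11.62%; the approximation is known to undercount slightly (Li(x) is a better estimate).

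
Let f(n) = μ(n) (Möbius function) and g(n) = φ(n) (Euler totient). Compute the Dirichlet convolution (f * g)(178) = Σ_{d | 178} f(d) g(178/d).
(μ * φ)(178) = 0

Divisors of 178: [1, 2, 89, 178]. For each d | 178:
  d = 1: μ(1) · φ(178/1) = 1 · 88 = 88
  d = 2: μ(2) · φ(178/2) = -1 · 88 = -88
  d = 89: μ(89) · φ(178/89) = -1 · 1 = -1
  d = 178: μ(178) · φ(178/178) = 1 · 1 = 1
Summing: (μ * φ)(178) = 88 + -88 + -1 + 1 = 0.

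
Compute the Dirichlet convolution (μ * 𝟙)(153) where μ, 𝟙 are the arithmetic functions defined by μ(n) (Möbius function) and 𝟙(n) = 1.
(μ * 𝟙)(153) = 0

Divisors of 153: [1, 3, 9, 17, 51, 153]. For each d | 153:
  d = 1: μ(1) · 𝟙(153/1) = 1 · 1 = 1
  d = 3: μ(3) · 𝟙(153/3) = -1 · 1 = -1
  d = 9: μ(9) · 𝟙(153/9) = 0 · 1 = 0
  d = 17: μ(17) · 𝟙(153/17) = -1 · 1 = -1
  d = 51: μ(51) · 𝟙(153/51) = 1 · 1 = 1
  d = 153: μ(153) · 𝟙(153/153) = 0 · 1 = 0
Summing: (μ * 𝟙)(153) = 1 + -1 + 0 + -1 + 1 + 0 = 0.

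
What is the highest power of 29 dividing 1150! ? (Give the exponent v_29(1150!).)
v_29(1150!) = 40

Legendre's formula: v_p(n!) = Σ_{k ≥ 1} ⌊n / p^k⌋. For p = 29, n = 1150, the terms are:
  ⌊1150/29^1⌋ = ⌊1150/29⌋ = 39
  ⌊1150/29^2⌋ = ⌊1150/841⌋ = 1
(the next term ⌊1150/29^3⌋ = 0, terminating the sum). Summing: v_29(1150!) = 39 + 1 = 40.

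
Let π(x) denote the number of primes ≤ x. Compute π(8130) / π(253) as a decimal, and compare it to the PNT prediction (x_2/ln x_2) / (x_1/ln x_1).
π(8130)/π(253) = 1022/54 ≈ 18.9259;  PNT prediction ≈ 19.7496.

π(253) = 54 and π(8130) = 1022, so π(8130)/π(253) ≈ 18.9259. The PNT-predicted ratio is (8130/ln(8130)) / (253/ln(253)) ≈ 19.7496. The two agree to within a few percent, as expected.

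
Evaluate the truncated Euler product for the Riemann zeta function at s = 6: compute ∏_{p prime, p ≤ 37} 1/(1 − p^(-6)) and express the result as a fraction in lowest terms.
∏ = 2571922726855099316399649303649342571118604998275/2528078112959041874006989121312570427443559530496

The primes p ≤ 37 are [2, 3, 5, 7, 11, 13, 17, 19, 23, 29, 31, 37]. For each prime, (1 − 1/p^6)^(-1) = p^6 / (p^6 − 1). The product is (1 − 1/2^6)^(-1), (1 − 1/3^6)^(-1), (1 − 1/5^6)^(-1), (1 − 1/7^6)^(-1), (1 − 1/11^6)^(-1), (1 − 1/13^6)^(-1), (1 − 1/17^6)^(-1), (1 − 1/19^6)^(-1), (1 − 1/23^6)^(-1), (1 − 1/29^6)^(-1), (1 − 1/31^6)^(-1), (1 − 1/37^6)^(-1) = ∏ p^6 / (p^6 − 1) = 2571922726855099316399649303649342571118604998275/2528078112959041874006989121312570427443559530496.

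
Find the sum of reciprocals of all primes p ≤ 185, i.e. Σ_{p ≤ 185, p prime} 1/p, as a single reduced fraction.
Σ 1/p = 10408867916382550633331528920459565913027063402071390584941986323453055203/5397346292805549782720214077673687806275517530364350655459511599582614290

π(185) = 42, so the primes ≤ 185 are [2, 3, 5, 7, 11, 13, 17, 19, 23, 29, 31, 37, 41, 43, 47, 53, 59, 61, 67, 71, 73, 79, 83, 89, 97, 101, 103, 107, 109, 113, 127, 131, 137, 139, 149, 151, 157, 163, 167, 173, 179, 181]. Summing 1/p over these primes: 10408867916382550633331528920459565913027063402071390584941986323453055203/5397346292805549782720214077673687806275517530364350655459511599582614290 ≈ 1.9285. Mertens estimate ln ln(185) + 0.2615 ≈ 1.9141.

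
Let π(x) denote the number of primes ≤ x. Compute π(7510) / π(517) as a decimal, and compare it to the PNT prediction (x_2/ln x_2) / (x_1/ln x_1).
π(7510)/π(517) = 951/97 ≈ 9.8041;  PNT prediction ≈ 10.1703.

π(517) = 97 and π(7510) = 951, so π(7510)/π(517) ≈ 9.8041. The PNT-predicted ratio is (7510/ln(7510)) / (517/ln(517)) ≈ 10.1703. The two agree to within a few percent, as expected.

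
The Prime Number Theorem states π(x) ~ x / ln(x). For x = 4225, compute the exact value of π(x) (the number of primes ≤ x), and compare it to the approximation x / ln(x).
π(4225) = 578;  x/ln(x) ≈ 506.06;  relative error ≈ 12.45%.

Directly count primes up to 4225: π(4225) = 578. The PNT approximation gives 4225/ln(4225) ≈ 4225/8.34877 ≈ 506.06. Relative error (π(x) − x/ln(x)) / π(x) ≈ 12.45%; the approximation is known to undercount slightly (Li(x) is a better estimate).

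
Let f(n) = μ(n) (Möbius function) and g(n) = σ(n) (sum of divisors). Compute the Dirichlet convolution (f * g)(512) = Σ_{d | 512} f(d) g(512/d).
(μ * σ)(512) = 512

Divisors of 512: [1, 2, 4, 8, 16, 32, 64, 128, 256, 512]. For each d | 512:
  d = 1: μ(1) · σ(512/1) = 1 · 1023 = 1023
  d = 2: μ(2) · σ(512/2) = -1 · 511 = -511
  d = 4: μ(4) · σ(512/4) = 0 · 255 = 0
  d = 8: μ(8) · σ(512/8) = 0 · 127 = 0
  d = 16: μ(16) · σ(512/16) = 0 · 63 = 0
  d = 32: μ(32) · σ(512/32) = 0 · 31 = 0
  d = 64: μ(64) · σ(512/64) = 0 · 15 = 0
  d = 128: μ(128) · σ(512/128) = 0 · 7 = 0
  d = 256: μ(256) · σ(512/256) = 0 · 3 = 0
  d = 512: μ(512) · σ(512/512) = 0 · 1 = 0
Summing: (μ * σ)(512) = 1023 + -511 + 0 + 0 + 0 + 0 + 0 + 0 + 0 + 0 = 512.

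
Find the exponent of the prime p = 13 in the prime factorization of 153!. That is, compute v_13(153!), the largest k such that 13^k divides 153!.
v_13(153!) = 11

Legendre's formula: v_p(n!) = Σ_{k ≥ 1} ⌊n / p^k⌋. For p = 13, n = 153, the terms are:
  ⌊153/13^1⌋ = ⌊153/13⌋ = 11
(the next term ⌊153/13^2⌋ = 0, terminating the sum). Summing: v_13(153!) = 11 = 11.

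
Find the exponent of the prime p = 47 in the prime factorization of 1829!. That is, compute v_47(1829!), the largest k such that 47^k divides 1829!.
v_47(1829!) = 38

Legendre's formula: v_p(n!) = Σ_{k ≥ 1} ⌊n / p^k⌋. For p = 47, n = 1829, the terms are:
  ⌊1829/47^1⌋ = ⌊1829/47⌋ = 38
(the next term ⌊1829/47^2⌋ = 0, terminating the sum). Summing: v_47(1829!) = 38 = 38.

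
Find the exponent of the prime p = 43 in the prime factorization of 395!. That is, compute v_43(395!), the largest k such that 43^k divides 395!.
v_43(395!) = 9

Legendre's formula: v_p(n!) = Σ_{k ≥ 1} ⌊n / p^k⌋. For p = 43, n = 395, the terms are:
  ⌊395/43^1⌋ = ⌊395/43⌋ = 9
(the next term ⌊395/43^2⌋ = 0, terminating the sum). Summing: v_43(395!) = 9 = 9.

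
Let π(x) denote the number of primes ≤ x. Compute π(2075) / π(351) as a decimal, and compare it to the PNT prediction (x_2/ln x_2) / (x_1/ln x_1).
π(2075)/π(351) = 312/70 ≈ 4.4571;  PNT prediction ≈ 4.5363.

π(351) = 70 and π(2075) = 312, so π(2075)/π(351) ≈ 4.4571. The PNT-predicted ratio is (2075/ln(2075)) / (351/ln(351)) ≈ 4.5363. The two agree to within a few percent, as expected.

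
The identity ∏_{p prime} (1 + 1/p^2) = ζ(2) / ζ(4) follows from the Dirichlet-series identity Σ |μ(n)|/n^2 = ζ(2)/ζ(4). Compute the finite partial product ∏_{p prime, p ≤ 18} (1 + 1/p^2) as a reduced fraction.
∏ = 17690000/11792781

The primes p ≤ 18 are [2, 3, 5, 7, 11, 13, 17]. For each, (1 + 1/p^2) = (p^2 + 1)/p^2. Multiplying these fractions over p ∈ [2, 3, 5, 7, 11, 13, 17] gives 17690000/11792781. (In the limit P → ∞ this tends to ζ(2)/ζ(4).)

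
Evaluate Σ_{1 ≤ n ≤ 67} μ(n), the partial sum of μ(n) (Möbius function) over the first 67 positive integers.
Σ_{n ≤ 67} μ(n) = -2

Compute μ(n) for each 1 ≤ n ≤ 67: μ(1) = 1, μ(2) = -1, μ(3) = -1, μ(4) = 0, μ(5) = -1, μ(6) = 1, μ(7) = -1, μ(8) = 0, μ(9) = 0, μ(10) = 1, μ(11) = -1, μ(12) = 0, μ(13) = -1, μ(14) = 1, μ(15) = 1, μ(16) = 0, μ(17) = -1, μ(18) = 0, μ(19) = -1, μ(20) = 0, μ(21) = 1, μ(22) = 1, μ(23) = -1, μ(24) = 0, μ(25) = 0, μ(26) = 1, μ(27) = 0, μ(28) = 0, μ(29) = -1, μ(30) = -1, μ(31) = -1, μ(32) = 0, μ(33) = 1, μ(34) = 1, μ(35) = 1, μ(36) = 0, μ(37) = -1, μ(38) = 1, μ(39) = 1, μ(40) = 0, μ(41) = -1, μ(42) = -1, μ(43) = -1, μ(44) = 0, μ(45) = 0, μ(46) = 1, μ(47) = -1, μ(48) = 0, μ(49) = 0, μ(50) = 0, μ(51) = 1, μ(52) = 0, μ(53) = -1, μ(54) = 0, μ(55) = 1, μ(56) = 0, μ(57) = 1, μ(58) = 1, μ(59) = -1, μ(60) = 0, μ(61) = -1, μ(62) = 1, μ(63) = 0, μ(64) = 0, μ(65) = 1, μ(66) = -1, μ(67) = -1. Summing all 67 values: -2. (Mertens function M(x) = Σ_{n ≤ x} μ(n); on average M(x) should be small (PNT ⟺ M(x) = o(x)).)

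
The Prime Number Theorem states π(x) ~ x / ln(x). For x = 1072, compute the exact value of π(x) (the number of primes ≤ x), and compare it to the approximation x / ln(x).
π(1072) = 180;  x/ln(x) ≈ 153.64;  relative error ≈ 14.64%.

Directly count primes up to 1072: π(1072) = 180. The PNT approximation gives 1072/ln(1072) ≈ 1072/6.97728 ≈ 153.64. Relative error (π(x) − x/ln(x)) / π(x) ≈ 14.64%; the approximation is known to undercount slightly (Li(x) is a better estimate).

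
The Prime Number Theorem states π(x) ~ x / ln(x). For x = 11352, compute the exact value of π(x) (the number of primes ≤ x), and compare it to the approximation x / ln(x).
π(11352) = 1371;  x/ln(x) ≈ 1215.79;  relative error ≈ 11.32%.

Directly count primes up to 11352: π(11352) = 1371. The PNT approximation gives 11352/ln(11352) ≈ 11352/9.33715 ≈ 1215.79. Relative error (π(x) − x/ln(x)) / π(x) ≈ 11.32%; the approximation is known to undercount slightly (Li(x) is a better estimate).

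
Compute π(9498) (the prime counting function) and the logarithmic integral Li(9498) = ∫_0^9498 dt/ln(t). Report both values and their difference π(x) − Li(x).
π(9498) = 1177;  Li(9498) ≈ 1191.48;  π(x) − Li(x) ≈ -14.48.

Direct count of primes ≤ 9498 gives π(9498) = 1177. Numerical evaluation of the logarithmic integral gives Li(9498) ≈ 1191.48. The difference π(x) − Li(x) ≈ -14.48 is typically negative for small/moderate x (Li(x) overestimates), though Littlewood's theorem shows this sign changes infinitely often.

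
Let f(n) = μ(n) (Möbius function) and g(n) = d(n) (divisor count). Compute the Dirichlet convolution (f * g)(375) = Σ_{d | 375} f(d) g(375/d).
(μ * d)(375) = 1

Divisors of 375: [1, 3, 5, 15, 25, 75, 125, 375]. For each d | 375:
  d = 1: μ(1) · d(375/1) = 1 · 8 = 8
  d = 3: μ(3) · d(375/3) = -1 · 4 = -4
  d = 5: μ(5) · d(375/5) = -1 · 6 = -6
  d = 15: μ(15) · d(375/15) = 1 · 3 = 3
  d = 25: μ(25) · d(375/25) = 0 · 4 = 0
  d = 75: μ(75) · d(375/75) = 0 · 2 = 0
  d = 125: μ(125) · d(375/125) = 0 · 2 = 0
  d = 375: μ(375) · d(375/375) = 0 · 1 = 0
Summing: (μ * d)(375) = 8 + -4 + -6 + 3 + 0 + 0 + 0 + 0 = 1.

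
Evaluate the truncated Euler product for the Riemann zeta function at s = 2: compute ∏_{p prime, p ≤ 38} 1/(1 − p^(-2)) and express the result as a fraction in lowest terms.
∏ = 5974606913975783369/3652034743605657600

The primes p ≤ 38 are [2, 3, 5, 7, 11, 13, 17, 19, 23, 29, 31, 37]. For each prime, (1 − 1/p^2)^(-1) = p^2 / (p^2 − 1). The product is (1 − 1/2^2)^(-1), (1 − 1/3^2)^(-1), (1 − 1/5^2)^(-1), (1 − 1/7^2)^(-1), (1 − 1/11^2)^(-1), (1 − 1/13^2)^(-1), (1 − 1/17^2)^(-1), (1 − 1/19^2)^(-1), (1 − 1/23^2)^(-1), (1 − 1/29^2)^(-1), (1 − 1/31^2)^(-1), (1 − 1/37^2)^(-1) = ∏ p^2 / (p^2 − 1) = 5974606913975783369/3652034743605657600.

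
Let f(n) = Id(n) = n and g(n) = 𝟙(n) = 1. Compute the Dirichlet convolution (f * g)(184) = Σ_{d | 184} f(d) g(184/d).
(Id * 𝟙)(184) = 360

Divisors of 184: [1, 2, 4, 8, 23, 46, 92, 184]. For each d | 184:
  d = 1: Id(1) · 𝟙(184/1) = 1 · 1 = 1
  d = 2: Id(2) · 𝟙(184/2) = 2 · 1 = 2
  d = 4: Id(4) · 𝟙(184/4) = 4 · 1 = 4
  d = 8: Id(8) · 𝟙(184/8) = 8 · 1 = 8
  d = 23: Id(23) · 𝟙(184/23) = 23 · 1 = 23
  d = 46: Id(46) · 𝟙(184/46) = 46 · 1 = 46
  d = 92: Id(92) · 𝟙(184/92) = 92 · 1 = 92
  d = 184: Id(184) · 𝟙(184/184) = 184 · 1 = 184
Summing: (Id * 𝟙)(184) = 1 + 2 + 4 + 8 + 23 + 46 + 92 + 184 = 360.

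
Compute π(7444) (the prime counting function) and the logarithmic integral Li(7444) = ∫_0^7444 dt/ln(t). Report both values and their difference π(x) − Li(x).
π(7444) = 942;  Li(7444) ≈ 964.30;  π(x) − Li(x) ≈ -22.30.

Direct count of primes ≤ 7444 gives π(7444) = 942. Numerical evaluation of the logarithmic integral gives Li(7444) ≈ 964.30. The difference π(x) − Li(x) ≈ -22.30 is typically negative for small/moderate x (Li(x) overestimates), though Littlewood's theorem shows this sign changes infinitely often.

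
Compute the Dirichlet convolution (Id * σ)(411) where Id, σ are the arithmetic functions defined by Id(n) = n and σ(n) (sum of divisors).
(Id * σ)(411) = 1925

Divisors of 411: [1, 3, 137, 411]. For each d | 411:
  d = 1: Id(1) · σ(411/1) = 1 · 552 = 552
  d = 3: Id(3) · σ(411/3) = 3 · 138 = 414
  d = 137: Id(137) · σ(411/137) = 137 · 4 = 548
  d = 411: Id(411) · σ(411/411) = 411 · 1 = 411
Summing: (Id * σ)(411) = 552 + 414 + 548 + 411 = 1925.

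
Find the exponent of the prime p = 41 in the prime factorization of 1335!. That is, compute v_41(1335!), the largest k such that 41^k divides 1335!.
v_41(1335!) = 32

Legendre's formula: v_p(n!) = Σ_{k ≥ 1} ⌊n / p^k⌋. For p = 41, n = 1335, the terms are:
  ⌊1335/41^1⌋ = ⌊1335/41⌋ = 32
(the next term ⌊1335/41^2⌋ = 0, terminating the sum). Summing: v_41(1335!) = 32 = 32.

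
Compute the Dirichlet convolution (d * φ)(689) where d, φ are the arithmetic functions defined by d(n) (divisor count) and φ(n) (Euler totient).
(d * φ)(689) = 756

Divisors of 689: [1, 13, 53, 689]. For each d | 689:
  d = 1: d(1) · φ(689/1) = 1 · 624 = 624
  d = 13: d(13) · φ(689/13) = 2 · 52 = 104
  d = 53: d(53) · φ(689/53) = 2 · 12 = 24
  d = 689: d(689) · φ(689/689) = 4 · 1 = 4
Summing: (d * φ)(689) = 624 + 104 + 24 + 4 = 756.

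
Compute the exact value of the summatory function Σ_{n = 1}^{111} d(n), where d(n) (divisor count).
Σ_{n ≤ 111} d(n) = 542

Compute d(n) for each 1 ≤ n ≤ 111: d(1) = 1, d(2) = 2, d(3) = 2, d(4) = 3, d(5) = 2, d(6) = 4, d(7) = 2, d(8) = 4, d(9) = 3, d(10) = 4, d(11) = 2, d(12) = 6, d(13) = 2, d(14) = 4, d(15) = 4, d(16) = 5, d(17) = 2, d(18) = 6, d(19) = 2, d(20) = 6, d(21) = 4, d(22) = 4, d(23) = 2, d(24) = 8, d(25) = 3, d(26) = 4, d(27) = 4, d(28) = 6, d(29) = 2, d(30) = 8, d(31) = 2, d(32) = 6, d(33) = 4, d(34) = 4, d(35) = 4, d(36) = 9, d(37) = 2, d(38) = 4, d(39) = 4, d(40) = 8, d(41) = 2, d(42) = 8, d(43) = 2, d(44) = 6, d(45) = 6, d(46) = 4, d(47) = 2, d(48) = 10, d(49) = 3, d(50) = 6, d(51) = 4, d(52) = 6, d(53) = 2, d(54) = 8, d(55) = 4, d(56) = 8, d(57) = 4, d(58) = 4, d(59) = 2, d(60) = 12, d(61) = 2, d(62) = 4, d(63) = 6, d(64) = 7, d(65) = 4, d(66) = 8, d(67) = 2, d(68) = 6, d(69) = 4, d(70) = 8, d(71) = 2, d(72) = 12, d(73) = 2, d(74) = 4, d(75) = 6, d(76) = 6, d(77) = 4, d(78) = 8, d(79) = 2, d(80) = 10, d(81) = 5, d(82) = 4, d(83) = 2, d(84) = 12, d(85) = 4, d(86) = 4, d(87) = 4, d(88) = 8, d(89) = 2, d(90) = 12, d(91) = 4, d(92) = 6, d(93) = 4, d(94) = 4, d(95) = 4, d(96) = 12, d(97) = 2, d(98) = 6, d(99) = 6, d(100) = 9, d(101) = 2, d(102) = 8, d(103) = 2, d(104) = 8, d(105) = 8, d(106) = 4, d(107) = 2, d(108) = 12, d(109) = 2, d(110) = 8, d(111) = 4. Summing all 111 values: 542. (Dirichlet's divisor formula: Σ_{n ≤ x} d(n) = x ln(x) + (2γ − 1) x + O(√x). For x = 111, the asymptotic estimate is ≈ 539.90.)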